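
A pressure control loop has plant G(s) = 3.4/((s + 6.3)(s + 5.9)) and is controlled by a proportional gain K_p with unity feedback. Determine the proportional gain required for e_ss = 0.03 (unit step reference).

The loop is type 0, so e_ss(step) = 1/(1 + K_pos) with K_pos = K_p·G(0).
G(0) = 0.09147. Require 1/(1 + K_p·0.09147) = 0.03, so 1 + 0.09147·K_p = 33.33.
K_p = (33.33 − 1)/0.09147 = 353.

K_p = 353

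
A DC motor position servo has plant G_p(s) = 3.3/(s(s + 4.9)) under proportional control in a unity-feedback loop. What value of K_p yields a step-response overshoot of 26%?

From %OS = 100·exp(−πζ/√(1−ζ²)) = 26%, ζ = −ln(0.26)/√(π²+ln²(0.26)) = 0.3941.
Characteristic equation s² + 4.9s + 3.3K_p = 0 gives ζ = 4.9/(2√(3.3K_p)).
Setting ζ = 0.3941: √(3.3K_p) = 4.9/(2·0.3941) = 6.217, so K_p = 38.65/3.3 = 11.7.

K_p = 11.7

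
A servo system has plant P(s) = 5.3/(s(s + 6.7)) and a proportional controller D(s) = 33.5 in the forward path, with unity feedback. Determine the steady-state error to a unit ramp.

The loop has one pole at the origin (type 1). Velocity error constant K_v = lim_{s→0} s·D(s)P(s) = 33.5·5.3/6.7 = 26.5.
Steady-state error to a unit ramp: e_ss = 1/K_v = 0.0377.

0.0377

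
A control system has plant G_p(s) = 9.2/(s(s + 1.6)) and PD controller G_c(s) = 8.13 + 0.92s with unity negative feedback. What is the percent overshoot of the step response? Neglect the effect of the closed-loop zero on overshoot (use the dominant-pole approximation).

10.6%

Forward path: (8.13 + 0.92s)·9.2/(s(s+1.6)). The closed-loop characteristic equation is s² + (1.6 + 9.2·0.92)s + 9.2·8.13 = 0.
That is s² + 10.06s + 74.8 = 0, so ω_n = 8.648 rad/s and ζ = 10.06/(2·8.648) = 0.5818.
%OS = 100·exp(−πζ/√(1−ζ²)) = 10.6%.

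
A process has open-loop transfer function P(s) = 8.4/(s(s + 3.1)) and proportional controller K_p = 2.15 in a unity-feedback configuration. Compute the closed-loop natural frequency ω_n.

With unity feedback the closed-loop characteristic equation is s² + 3.1s + 2.15·8.4 = s² + 3.1s + 18.06 = 0.
So ω_n² = 18.06 ⇒ ω_n = 4.25 rad/s, and ζ = 3.1/(2ω_n) = 0.365.

ω_n = 4.25 rad/s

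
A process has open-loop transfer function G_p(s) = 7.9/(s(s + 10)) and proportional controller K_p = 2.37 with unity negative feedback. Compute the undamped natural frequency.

The closed-loop denominator is s(s+10) + 2.37·7.9 = s² + 10s + 18.72.
So ω_n² = 18.72 ⇒ ω_n = 4.327 rad/s, and ζ = 10/(2ω_n) = 1.16.

ω_n = 4.33 rad/s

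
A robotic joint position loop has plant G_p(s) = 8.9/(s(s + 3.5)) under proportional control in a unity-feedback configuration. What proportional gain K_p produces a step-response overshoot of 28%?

From %OS = 100·exp(−πζ/√(1−ζ²)) = 28%, ζ = −ln(0.28)/√(π²+ln²(0.28)) = 0.3755.
Characteristic equation s² + 3.5s + 8.9K_p = 0 gives ζ = 3.5/(2√(8.9K_p)).
Setting ζ = 0.3755: √(8.9K_p) = 3.5/(2·0.3755) = 4.66, so K_p = 21.72/8.9 = 2.44.

K_p = 2.44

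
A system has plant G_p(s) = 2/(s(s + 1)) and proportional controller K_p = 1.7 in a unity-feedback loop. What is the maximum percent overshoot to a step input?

41.3%

Closed-loop characteristic equation: s² + 1s + 3.4 = 0, so ω_n = 1.844 rad/s and ζ = 1/(2·1.844) = 0.2712.
%OS = 100·exp(−πζ/√(1−ζ²)) = 100·exp(−π·0.2712/√0.9265) = 41.3%.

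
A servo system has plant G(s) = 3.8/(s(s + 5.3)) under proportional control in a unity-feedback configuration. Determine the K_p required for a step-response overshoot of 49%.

K_p = 37.7

From %OS = 100·exp(−πζ/√(1−ζ²)) = 49%, ζ = −ln(0.49)/√(π²+ln²(0.49)) = 0.2214.
Characteristic equation s² + 5.3s + 3.8K_p = 0 gives ζ = 5.3/(2√(3.8K_p)).
Setting ζ = 0.2214: √(3.8K_p) = 5.3/(2·0.2214) = 11.97, so K_p = 143.2/3.8 = 37.7.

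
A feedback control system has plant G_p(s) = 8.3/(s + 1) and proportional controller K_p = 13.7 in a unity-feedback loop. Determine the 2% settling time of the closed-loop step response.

T_s ≈ 0.0349 s

Closed-loop transfer function: T(s) = K_p·G_p(s)/(1 + K_p·G_p(s)) = 113.7/(s + 1 + 113.7) = 113.7/(s + 114.7).
Time constant τ = 1/114.7 = 0.008718 s, so the 2% settling time is about 4τ = 0.0349 s.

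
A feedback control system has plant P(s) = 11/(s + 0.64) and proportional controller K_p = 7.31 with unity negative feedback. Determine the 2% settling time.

T_s ≈ 0.0494 s

Closed-loop transfer function: T(s) = K_p·P(s)/(1 + K_p·P(s)) = 80.41/(s + 0.64 + 80.41) = 80.41/(s + 81.05).
Time constant τ = 1/81.05 = 0.01234 s, so the 2% settling time is about 4τ = 0.0494 s.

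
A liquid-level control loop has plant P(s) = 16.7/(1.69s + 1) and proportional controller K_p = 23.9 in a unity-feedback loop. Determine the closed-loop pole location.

s = -236.8

Closed loop: T(s) = K_p·P/(1+K_p·P) = 399.1/(1.69s + 1 + 399.1), with pole at s = −(1 + 399.1)/1.69 = −236.8.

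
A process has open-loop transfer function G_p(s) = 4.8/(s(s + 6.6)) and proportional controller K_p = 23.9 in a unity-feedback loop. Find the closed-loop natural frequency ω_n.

With unity feedback the closed-loop characteristic equation is s² + 6.6s + 23.9·4.8 = s² + 6.6s + 114.7 = 0.
So ω_n² = 114.7 ⇒ ω_n = 10.71 rad/s, and ζ = 6.6/(2ω_n) = 0.308.

ω_n = 10.7 rad/s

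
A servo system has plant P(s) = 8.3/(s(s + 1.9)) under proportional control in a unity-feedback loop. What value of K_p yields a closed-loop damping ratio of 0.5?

K_p = 0.435

Closed-loop characteristic equation: s² + 1.9s + K_p·8.3 = 0.
So ω_n = √(8.3K_p) and 2ζω_n = 1.9, giving ζ = 1.9/(2√(8.3K_p)).
Setting ζ = 0.5: √(8.3K_p) = 1.9/(2·0.5) = 1.9, so K_p = 3.61/8.3 = 0.435.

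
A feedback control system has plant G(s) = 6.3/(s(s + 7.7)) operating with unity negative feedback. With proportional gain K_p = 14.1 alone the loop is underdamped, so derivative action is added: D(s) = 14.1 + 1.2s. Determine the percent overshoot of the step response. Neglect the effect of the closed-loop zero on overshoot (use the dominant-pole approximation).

Forward path: (14.1 + 1.2s)·6.3/(s(s+7.7)). The closed-loop characteristic equation is s² + (7.7 + 6.3·1.2)s + 6.3·14.1 = 0.
That is s² + 15.26s + 88.83 = 0, so ω_n = 9.425 rad/s and ζ = 15.26/(2·9.425) = 0.8096.
%OS = 100·exp(−πζ/√(1−ζ²)) = 1.31%.

1.31%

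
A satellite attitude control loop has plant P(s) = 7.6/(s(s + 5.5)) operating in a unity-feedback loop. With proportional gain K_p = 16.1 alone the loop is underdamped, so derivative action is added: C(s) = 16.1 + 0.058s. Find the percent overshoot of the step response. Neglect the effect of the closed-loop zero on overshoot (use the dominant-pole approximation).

41.7%

Forward path: (16.1 + 0.058s)·7.6/(s(s+5.5)). The closed-loop characteristic equation is s² + (5.5 + 7.6·0.058)s + 7.6·16.1 = 0.
That is s² + 5.941s + 122.4 = 0, so ω_n = 11.06 rad/s and ζ = 5.941/(2·11.06) = 0.2685.
%OS = 100·exp(−πζ/√(1−ζ²)) = 41.7%.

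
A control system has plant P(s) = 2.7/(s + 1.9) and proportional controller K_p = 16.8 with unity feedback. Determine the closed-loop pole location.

Closed-loop transfer function: T(s) = K_p·P(s)/(1 + K_p·P(s)) = 45.36/(s + 1.9 + 45.36) = 45.36/(s + 47.26).
The closed-loop pole is at s = −47.26.

s = -47.26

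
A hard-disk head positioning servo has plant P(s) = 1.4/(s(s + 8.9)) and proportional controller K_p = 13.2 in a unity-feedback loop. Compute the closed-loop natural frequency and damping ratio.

1 + K_p·P(s) = 0 gives s² + 8.9s + 18.48 = 0.
Matching s² + 2ζω_n s + ω_n²: ω_n = √18.48 = 4.299 rad/s and 2ζω_n = 8.9, so ζ = 8.9/(2·4.299) = 1.04.

ω_n = 4.3 rad/s, ζ = 1.04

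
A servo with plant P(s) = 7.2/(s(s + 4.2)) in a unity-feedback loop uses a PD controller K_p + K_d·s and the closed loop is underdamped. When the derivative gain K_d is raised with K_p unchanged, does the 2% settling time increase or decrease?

decrease

Characteristic equation s² + (4.2 + 7.2K_d)s + 7.2K_p = 0: raising K_d increases ζω_n = (4.2+7.2K_d)/2 while the loop stays underdamped, so T_s ≈ 4/(ζω_n) decreases.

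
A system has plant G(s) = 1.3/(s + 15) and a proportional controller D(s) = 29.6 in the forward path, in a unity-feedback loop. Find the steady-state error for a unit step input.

The loop is type 0. Static position error constant K_pos = D(0)·G(0) = 29.6·0.08667 = 2.565.
Steady-state error to a unit step: e_ss = 1/(1+K_pos) = 1/3.565 = 0.28.

0.28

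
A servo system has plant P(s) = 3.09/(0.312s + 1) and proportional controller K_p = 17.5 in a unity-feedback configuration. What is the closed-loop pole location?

Closed loop: T(s) = K_p·P/(1+K_p·P) = 54.07/(0.312s + 1 + 54.07), with pole at s = −(1 + 54.07)/0.312 = −176.5.

s = -176.5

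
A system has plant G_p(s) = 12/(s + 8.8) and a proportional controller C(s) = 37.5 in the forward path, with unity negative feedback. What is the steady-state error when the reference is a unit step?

0.0192

The loop is type 0. Static position error constant K_pos = C(0)·G_p(0) = 37.5·1.364 = 51.14.
Steady-state error to a unit step: e_ss = 1/(1+K_pos) = 1/52.14 = 0.0192.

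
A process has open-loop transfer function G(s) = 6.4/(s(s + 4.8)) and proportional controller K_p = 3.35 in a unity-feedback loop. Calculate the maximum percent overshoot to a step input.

14.9%

The closed-loop denominator s² + 4.8s + 21.44 gives ω_n = √21.44 = 4.63 and ζ = 4.8/(2ω_n) = 0.5183.
%OS = 100·exp(−πζ/√(1−ζ²)) = 100·exp(−π·0.5183/√0.7313) = 14.9%.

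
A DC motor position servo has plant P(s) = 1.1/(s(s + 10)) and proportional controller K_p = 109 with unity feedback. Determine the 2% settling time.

The closed-loop denominator s² + 10s + 119.9 gives ω_n = √119.9 = 10.95 and ζ = 10/(2ω_n) = 0.4566.
2% settling time T_s ≈ 4/(ζω_n) = 4/5 = 0.8 s.

T_s ≈ 0.8 s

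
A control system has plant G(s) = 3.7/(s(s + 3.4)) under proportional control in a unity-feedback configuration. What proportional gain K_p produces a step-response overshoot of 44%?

From %OS = 100·exp(−πζ/√(1−ζ²)) = 44%, ζ = −ln(0.44)/√(π²+ln²(0.44)) = 0.2528.
Characteristic equation s² + 3.4s + 3.7K_p = 0 gives ζ = 3.4/(2√(3.7K_p)).
Setting ζ = 0.2528: √(3.7K_p) = 3.4/(2·0.2528) = 6.724, so K_p = 45.21/3.7 = 12.2.

K_p = 12.2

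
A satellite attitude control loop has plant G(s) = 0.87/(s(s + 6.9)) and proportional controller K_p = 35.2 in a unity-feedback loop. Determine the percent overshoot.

From 1 + K_pG(s) = 0: s² + 6.9s + 30.62 = 0 ⇒ ω_n = 5.534, ζ = 0.6234.
%OS = 100·exp(−πζ/√(1−ζ²)) = 100·exp(−π·0.6234/√0.6113) = 8.17%.

8.17%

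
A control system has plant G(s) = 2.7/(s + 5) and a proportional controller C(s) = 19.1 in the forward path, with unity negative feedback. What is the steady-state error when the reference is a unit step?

The loop is type 0. Static position error constant K_pos = C(0)·G(0) = 19.1·0.54 = 10.31.
Steady-state error to a unit step: e_ss = 1/(1+K_pos) = 1/11.31 = 0.0884.

0.0884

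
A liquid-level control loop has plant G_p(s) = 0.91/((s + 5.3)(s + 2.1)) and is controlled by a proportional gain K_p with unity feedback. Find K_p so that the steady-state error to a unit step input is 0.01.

Steady-state error for a unit step on this type-0 loop is 1/(1 + K_p·G_p(0)).
G_p(0) = 0.08176. Require 1/(1 + K_p·0.08176) = 0.01, so 1 + 0.08176·K_p = 100.
K_p = (100 − 1)/0.08176 = 1210.

K_p = 1210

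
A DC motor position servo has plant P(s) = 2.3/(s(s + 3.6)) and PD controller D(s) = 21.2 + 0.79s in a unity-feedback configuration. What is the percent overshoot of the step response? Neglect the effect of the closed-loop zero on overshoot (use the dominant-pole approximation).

Forward path: (21.2 + 0.79s)·2.3/(s(s+3.6)). The closed-loop characteristic equation is s² + (3.6 + 2.3·0.79)s + 2.3·21.2 = 0.
That is s² + 5.417s + 48.76 = 0, so ω_n = 6.983 rad/s and ζ = 5.417/(2·6.983) = 0.3879.
%OS = 100·exp(−πζ/√(1−ζ²)) = 26.7%.

26.7%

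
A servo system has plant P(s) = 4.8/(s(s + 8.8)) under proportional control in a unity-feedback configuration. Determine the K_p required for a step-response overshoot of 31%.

From %OS = 100·exp(−πζ/√(1−ζ²)) = 31%, ζ = −ln(0.31)/√(π²+ln²(0.31)) = 0.3493.
Characteristic equation s² + 8.8s + 4.8K_p = 0 gives ζ = 8.8/(2√(4.8K_p)).
Setting ζ = 0.3493: √(4.8K_p) = 8.8/(2·0.3493) = 12.6, so K_p = 158.7/4.8 = 33.1.

K_p = 33.1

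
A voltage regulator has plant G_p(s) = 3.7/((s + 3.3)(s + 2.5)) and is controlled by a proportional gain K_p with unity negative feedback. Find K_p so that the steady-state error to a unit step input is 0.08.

K_p = 25.6

Steady-state error for a unit step on this type-0 loop is 1/(1 + K_p·G_p(0)).
G_p(0) = 0.4485. Require 1/(1 + K_p·0.4485) = 0.08, so 1 + 0.4485·K_p = 12.5.
K_p = (12.5 − 1)/0.4485 = 25.6.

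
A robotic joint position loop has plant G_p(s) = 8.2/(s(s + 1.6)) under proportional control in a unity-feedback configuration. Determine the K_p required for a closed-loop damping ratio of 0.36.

Closed-loop characteristic equation: s² + 1.6s + K_p·8.2 = 0.
So ω_n = √(8.2K_p) and 2ζω_n = 1.6, giving ζ = 1.6/(2√(8.2K_p)).
Setting ζ = 0.36: √(8.2K_p) = 1.6/(2·0.36) = 2.222, so K_p = 4.938/8.2 = 0.602.

K_p = 0.602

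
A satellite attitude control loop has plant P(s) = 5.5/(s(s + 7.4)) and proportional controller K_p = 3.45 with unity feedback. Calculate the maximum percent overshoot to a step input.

0.637%

The closed-loop denominator s² + 7.4s + 18.98 gives ω_n = √18.98 = 4.356 and ζ = 7.4/(2ω_n) = 0.8494.
%OS = 100·exp(−πζ/√(1−ζ²)) = 100·exp(−π·0.8494/√0.2785) = 0.637%.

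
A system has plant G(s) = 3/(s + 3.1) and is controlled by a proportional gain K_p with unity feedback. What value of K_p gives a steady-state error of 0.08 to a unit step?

K_p = 11.9

For a type-0 loop with proportional control, e_ss = 1/(1 + K_p·G(0)).
G(0) = 0.9677. Require 1/(1 + K_p·0.9677) = 0.08, so 1 + 0.9677·K_p = 12.5.
K_p = (12.5 − 1)/0.9677 = 11.9.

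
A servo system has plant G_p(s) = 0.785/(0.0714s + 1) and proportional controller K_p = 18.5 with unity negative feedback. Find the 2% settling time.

T_s ≈ 0.0184 s

Closed loop: T(s) = K_p·G_p/(1+K_p·G_p) = 14.52/(0.0714s + 1 + 14.52), with pole at s = −(1 + 14.52)/0.0714 = −217.4.
τ = 1/217.4 = 0.0046 s, so 2% settling time ≈ 4τ = 0.0184 s.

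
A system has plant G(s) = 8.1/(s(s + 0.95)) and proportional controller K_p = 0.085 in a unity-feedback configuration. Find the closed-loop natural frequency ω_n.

The closed-loop denominator is s(s+0.95) + 0.085·8.1 = s² + 0.95s + 0.6885.
So ω_n² = 0.6885 ⇒ ω_n = 0.8298 rad/s, and ζ = 0.95/(2ω_n) = 0.572.

ω_n = 0.83 rad/s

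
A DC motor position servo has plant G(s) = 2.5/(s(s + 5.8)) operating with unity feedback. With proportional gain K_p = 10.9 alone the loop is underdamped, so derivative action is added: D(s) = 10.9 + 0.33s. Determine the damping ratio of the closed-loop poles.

Forward path: (10.9 + 0.33s)·2.5/(s(s+5.8)). The closed-loop characteristic equation is s² + (5.8 + 2.5·0.33)s + 2.5·10.9 = 0.
That is s² + 6.625s + 27.25 = 0, so ω_n = 5.22 rad/s and ζ = 6.625/(2·5.22) = 0.6346.

ζ = 0.635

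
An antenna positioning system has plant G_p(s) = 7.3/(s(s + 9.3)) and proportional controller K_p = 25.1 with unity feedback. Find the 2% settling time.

T_s ≈ 0.86 s

Closed-loop characteristic equation: s² + 9.3s + 183.2 = 0, so ω_n = 13.54 rad/s and ζ = 9.3/(2·13.54) = 0.3435.
2% settling time T_s ≈ 4/(ζω_n) = 4/4.65 = 0.86 s.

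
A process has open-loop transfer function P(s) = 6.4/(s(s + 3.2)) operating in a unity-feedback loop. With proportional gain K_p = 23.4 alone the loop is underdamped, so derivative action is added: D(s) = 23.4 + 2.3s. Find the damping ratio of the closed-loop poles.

Forward path: (23.4 + 2.3s)·6.4/(s(s+3.2)). The closed-loop characteristic equation is s² + (3.2 + 6.4·2.3)s + 6.4·23.4 = 0.
That is s² + 17.92s + 149.8 = 0, so ω_n = 12.24 rad/s and ζ = 17.92/(2·12.24) = 0.7322.

ζ = 0.732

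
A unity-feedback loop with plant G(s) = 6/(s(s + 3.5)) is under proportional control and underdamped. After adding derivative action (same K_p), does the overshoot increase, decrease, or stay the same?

decrease

The derivative term adds K·K_d to the s-coefficient of the characteristic equation, raising 2ζω_n while ω_n is unchanged; ζ increases, so overshoot decreases.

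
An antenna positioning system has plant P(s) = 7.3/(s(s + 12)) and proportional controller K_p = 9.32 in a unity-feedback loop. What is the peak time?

T_p = 0.555 s

From 1 + K_pP(s) = 0: s² + 12s + 68.04 = 0 ⇒ ω_n = 8.248, ζ = 0.7274.
Damped frequency ω_d = ω_n√(1−ζ²) = 5.66 rad/s, so peak time T_p = π/ω_d = 0.555 s.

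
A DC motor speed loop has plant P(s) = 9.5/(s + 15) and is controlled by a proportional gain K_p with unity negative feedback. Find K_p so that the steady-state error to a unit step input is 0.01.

K_p = 156

For a type-0 loop with proportional control, e_ss = 1/(1 + K_p·P(0)).
P(0) = 0.6333. Require 1/(1 + K_p·0.6333) = 0.01, so 1 + 0.6333·K_p = 100.
K_p = (100 − 1)/0.6333 = 156.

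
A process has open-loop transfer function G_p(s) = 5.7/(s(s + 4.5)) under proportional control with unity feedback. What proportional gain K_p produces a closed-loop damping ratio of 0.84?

Closed-loop characteristic equation: s² + 4.5s + K_p·5.7 = 0.
So ω_n = √(5.7K_p) and 2ζω_n = 4.5, giving ζ = 4.5/(2√(5.7K_p)).
Setting ζ = 0.84: √(5.7K_p) = 4.5/(2·0.84) = 2.679, so K_p = 7.175/5.7 = 1.26.

K_p = 1.26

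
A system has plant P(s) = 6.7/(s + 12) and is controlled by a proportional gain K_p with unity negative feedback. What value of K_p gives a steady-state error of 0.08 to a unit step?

Steady-state error for a unit step on this type-0 loop is 1/(1 + K_p·P(0)).
P(0) = 0.5583. Require 1/(1 + K_p·0.5583) = 0.08, so 1 + 0.5583·K_p = 12.5.
K_p = (12.5 − 1)/0.5583 = 20.6.

K_p = 20.6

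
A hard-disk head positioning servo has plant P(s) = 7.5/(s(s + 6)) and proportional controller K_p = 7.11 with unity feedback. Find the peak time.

From 1 + K_pP(s) = 0: s² + 6s + 53.33 = 0 ⇒ ω_n = 7.302, ζ = 0.4108.
Damped frequency ω_d = ω_n√(1−ζ²) = 6.658 rad/s, so peak time T_p = π/ω_d = 0.472 s.

T_p = 0.472 s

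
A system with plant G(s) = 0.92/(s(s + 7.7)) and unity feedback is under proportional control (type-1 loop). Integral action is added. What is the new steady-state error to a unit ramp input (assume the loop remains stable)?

The integrator raises the loop to type 2, so K_v → ∞ and e_ss to a ramp is zero.

0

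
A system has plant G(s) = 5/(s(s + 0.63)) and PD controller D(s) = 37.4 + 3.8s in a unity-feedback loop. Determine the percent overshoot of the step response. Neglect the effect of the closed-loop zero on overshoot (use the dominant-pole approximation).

Forward path: (37.4 + 3.8s)·5/(s(s+0.63)). The closed-loop characteristic equation is s² + (0.63 + 5·3.8)s + 5·37.4 = 0.
That is s² + 19.63s + 187 = 0, so ω_n = 13.67 rad/s and ζ = 19.63/(2·13.67) = 0.7177.
%OS = 100·exp(−πζ/√(1−ζ²)) = 3.92%.

3.92%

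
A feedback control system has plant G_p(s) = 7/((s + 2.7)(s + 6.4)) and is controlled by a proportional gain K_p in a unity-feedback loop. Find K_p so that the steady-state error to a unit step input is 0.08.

K_p = 28.4

For a type-0 loop with proportional control, e_ss = 1/(1 + K_p·G_p(0)).
G_p(0) = 0.4051. Require 1/(1 + K_p·0.4051) = 0.08, so 1 + 0.4051·K_p = 12.5.
K_p = (12.5 − 1)/0.4051 = 28.4.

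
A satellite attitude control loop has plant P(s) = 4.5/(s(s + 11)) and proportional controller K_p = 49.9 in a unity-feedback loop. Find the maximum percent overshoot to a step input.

29%

From 1 + K_pP(s) = 0: s² + 11s + 224.5 = 0 ⇒ ω_n = 14.98, ζ = 0.367.
%OS = 100·exp(−πζ/√(1−ζ²)) = 100·exp(−π·0.367/√0.8653) = 29%.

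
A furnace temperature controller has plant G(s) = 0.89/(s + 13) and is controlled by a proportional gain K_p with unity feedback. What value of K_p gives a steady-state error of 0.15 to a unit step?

For a type-0 loop with proportional control, e_ss = 1/(1 + K_p·G(0)).
G(0) = 0.06846. Require 1/(1 + K_p·0.06846) = 0.15, so 1 + 0.06846·K_p = 6.667.
K_p = (6.667 − 1)/0.06846 = 82.8.

K_p = 82.8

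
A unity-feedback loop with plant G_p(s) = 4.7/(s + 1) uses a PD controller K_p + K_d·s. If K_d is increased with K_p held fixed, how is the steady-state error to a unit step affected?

At s = 0 the derivative term contributes nothing: C(0) = K_p regardless of K_d, so K_pos = K_p·G_p(0) and e_ss are unchanged.

unchanged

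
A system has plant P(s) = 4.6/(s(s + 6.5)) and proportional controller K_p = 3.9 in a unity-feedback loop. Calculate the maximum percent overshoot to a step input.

2.33%

The closed-loop denominator s² + 6.5s + 17.94 gives ω_n = √17.94 = 4.236 and ζ = 6.5/(2ω_n) = 0.7673.
%OS = 100·exp(−πζ/√(1−ζ²)) = 100·exp(−π·0.7673/√0.4112) = 2.33%.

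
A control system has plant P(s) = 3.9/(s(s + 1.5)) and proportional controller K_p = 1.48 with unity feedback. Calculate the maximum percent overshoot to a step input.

The closed-loop denominator s² + 1.5s + 5.772 gives ω_n = √5.772 = 2.402 and ζ = 1.5/(2ω_n) = 0.3122.
%OS = 100·exp(−πζ/√(1−ζ²)) = 100·exp(−π·0.3122/√0.9025) = 35.6%.

35.6%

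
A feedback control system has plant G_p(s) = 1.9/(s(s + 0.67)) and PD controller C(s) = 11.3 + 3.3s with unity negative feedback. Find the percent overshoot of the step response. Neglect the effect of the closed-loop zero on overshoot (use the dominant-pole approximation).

Forward path: (11.3 + 3.3s)·1.9/(s(s+0.67)). The closed-loop characteristic equation is s² + (0.67 + 1.9·3.3)s + 1.9·11.3 = 0.
That is s² + 6.94s + 21.47 = 0, so ω_n = 4.634 rad/s and ζ = 6.94/(2·4.634) = 0.7489.
%OS = 100·exp(−πζ/√(1−ζ²)) = 2.87%.

2.87%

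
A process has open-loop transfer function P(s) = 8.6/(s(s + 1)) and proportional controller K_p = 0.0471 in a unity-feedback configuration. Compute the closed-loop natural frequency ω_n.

1 + K_p·P(s) = 0 gives s² + 1s + 0.4051 = 0.
Matching s² + 2ζω_n s + ω_n²: ω_n = √0.4051 = 0.6364 rad/s and 2ζω_n = 1, so ζ = 1/(2·0.6364) = 0.786.

ω_n = 0.636 rad/s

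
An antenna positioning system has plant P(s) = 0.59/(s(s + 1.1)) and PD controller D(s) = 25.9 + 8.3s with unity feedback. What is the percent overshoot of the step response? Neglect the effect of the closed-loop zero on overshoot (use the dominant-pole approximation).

2.34%

Forward path: (25.9 + 8.3s)·0.59/(s(s+1.1)). The closed-loop characteristic equation is s² + (1.1 + 0.59·8.3)s + 0.59·25.9 = 0.
That is s² + 5.997s + 15.28 = 0, so ω_n = 3.909 rad/s and ζ = 5.997/(2·3.909) = 0.7671.
%OS = 100·exp(−πζ/√(1−ζ²)) = 2.34%.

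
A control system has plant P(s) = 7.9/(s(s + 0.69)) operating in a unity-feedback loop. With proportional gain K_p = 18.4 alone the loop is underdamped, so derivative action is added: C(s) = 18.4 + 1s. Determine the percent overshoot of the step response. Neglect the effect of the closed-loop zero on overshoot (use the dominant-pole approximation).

30.2%

Forward path: (18.4 + 1s)·7.9/(s(s+0.69)). The closed-loop characteristic equation is s² + (0.69 + 7.9·1)s + 7.9·18.4 = 0.
That is s² + 8.59s + 145.4 = 0, so ω_n = 12.06 rad/s and ζ = 8.59/(2·12.06) = 0.3562.
%OS = 100·exp(−πζ/√(1−ζ²)) = 30.2%.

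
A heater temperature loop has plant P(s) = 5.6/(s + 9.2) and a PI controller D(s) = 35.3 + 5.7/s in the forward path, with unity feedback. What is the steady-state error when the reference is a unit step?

0

The open loop D(s)P(s) has a pole at the origin (type 1), so the static position error constant is infinite and e_ss = 1/(1+∞) = 0.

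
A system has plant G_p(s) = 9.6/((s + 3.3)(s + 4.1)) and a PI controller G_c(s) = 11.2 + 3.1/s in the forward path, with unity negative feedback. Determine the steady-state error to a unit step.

The open loop G_c(s)G_p(s) has a pole at the origin (type 1), so the static position error constant is infinite and e_ss = 1/(1+∞) = 0.

0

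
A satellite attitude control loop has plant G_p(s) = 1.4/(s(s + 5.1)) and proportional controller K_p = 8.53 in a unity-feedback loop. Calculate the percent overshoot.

3.22%

Closed-loop characteristic equation: s² + 5.1s + 11.94 = 0, so ω_n = 3.456 rad/s and ζ = 5.1/(2·3.456) = 0.7379.
%OS = 100·exp(−πζ/√(1−ζ²)) = 100·exp(−π·0.7379/√0.4555) = 3.22%.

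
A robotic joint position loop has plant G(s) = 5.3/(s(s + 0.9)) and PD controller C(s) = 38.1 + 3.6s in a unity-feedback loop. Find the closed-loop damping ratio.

ζ = 0.703

Forward path: (38.1 + 3.6s)·5.3/(s(s+0.9)). The closed-loop characteristic equation is s² + (0.9 + 5.3·3.6)s + 5.3·38.1 = 0.
That is s² + 19.98s + 201.9 = 0, so ω_n = 14.21 rad/s and ζ = 19.98/(2·14.21) = 0.703.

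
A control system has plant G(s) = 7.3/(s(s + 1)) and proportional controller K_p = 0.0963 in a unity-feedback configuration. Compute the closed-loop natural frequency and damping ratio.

The closed-loop denominator is s(s+1) + 0.0963·7.3 = s² + 1s + 0.703.
Matching s² + 2ζω_n s + ω_n²: ω_n = √0.703 = 0.8384 rad/s and 2ζω_n = 1, so ζ = 1/(2·0.8384) = 0.596.

ω_n = 0.838 rad/s, ζ = 0.596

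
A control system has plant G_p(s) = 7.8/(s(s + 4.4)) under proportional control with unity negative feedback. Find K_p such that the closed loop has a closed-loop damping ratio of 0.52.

K_p = 2.29

Closed-loop characteristic equation: s² + 4.4s + K_p·7.8 = 0.
So ω_n = √(7.8K_p) and 2ζω_n = 4.4, giving ζ = 4.4/(2√(7.8K_p)).
Setting ζ = 0.52: √(7.8K_p) = 4.4/(2·0.52) = 4.231, so K_p = 17.9/7.8 = 2.29.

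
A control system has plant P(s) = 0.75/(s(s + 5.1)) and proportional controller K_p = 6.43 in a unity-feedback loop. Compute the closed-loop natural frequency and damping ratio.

ω_n = 2.2 rad/s, ζ = 1.16

The closed-loop denominator is s(s+5.1) + 6.43·0.75 = s² + 5.1s + 4.822.
So ω_n² = 4.822 ⇒ ω_n = 2.196 rad/s, and ζ = 5.1/(2ω_n) = 1.16.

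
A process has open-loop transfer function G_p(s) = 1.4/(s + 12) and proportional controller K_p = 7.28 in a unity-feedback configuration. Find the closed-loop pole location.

s = -22.19

Closed-loop transfer function: T(s) = K_p·G_p(s)/(1 + K_p·G_p(s)) = 10.19/(s + 12 + 10.19) = 10.19/(s + 22.19).
The closed-loop pole is at s = −22.19.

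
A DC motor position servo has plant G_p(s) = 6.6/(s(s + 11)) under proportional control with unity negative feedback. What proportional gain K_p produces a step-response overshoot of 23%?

K_p = 25.5

From %OS = 100·exp(−πζ/√(1−ζ²)) = 23%, ζ = −ln(0.23)/√(π²+ln²(0.23)) = 0.4237.
Characteristic equation s² + 11s + 6.6K_p = 0 gives ζ = 11/(2√(6.6K_p)).
Setting ζ = 0.4237: √(6.6K_p) = 11/(2·0.4237) = 12.98, so K_p = 168.5/6.6 = 25.5.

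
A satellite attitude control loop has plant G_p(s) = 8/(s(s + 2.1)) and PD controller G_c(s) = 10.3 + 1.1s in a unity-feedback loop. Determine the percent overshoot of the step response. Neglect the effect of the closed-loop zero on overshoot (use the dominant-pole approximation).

9.46%

Forward path: (10.3 + 1.1s)·8/(s(s+2.1)). The closed-loop characteristic equation is s² + (2.1 + 8·1.1)s + 8·10.3 = 0.
That is s² + 10.9s + 82.4 = 0, so ω_n = 9.077 rad/s and ζ = 10.9/(2·9.077) = 0.6004.
%OS = 100·exp(−πζ/√(1−ζ²)) = 9.46%.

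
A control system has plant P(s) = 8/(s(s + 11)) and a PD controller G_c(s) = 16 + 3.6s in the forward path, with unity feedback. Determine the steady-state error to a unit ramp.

0.0859

The loop has one pole at the origin (type 1). Velocity error constant K_v = lim_{s→0} s·G_c(s)P(s) = 16·8/11 = 11.64.
Steady-state error to a unit ramp: e_ss = 1/K_v = 0.0859.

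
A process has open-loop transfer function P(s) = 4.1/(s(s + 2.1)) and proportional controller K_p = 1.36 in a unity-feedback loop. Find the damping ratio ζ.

The closed-loop denominator is s(s+2.1) + 1.36·4.1 = s² + 2.1s + 5.576.
So ω_n² = 5.576 ⇒ ω_n = 2.361 rad/s, and ζ = 2.1/(2ω_n) = 0.445.

ζ = 0.445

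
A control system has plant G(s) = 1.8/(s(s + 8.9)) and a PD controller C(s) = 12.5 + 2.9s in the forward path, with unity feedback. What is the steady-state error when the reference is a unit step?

0

The open loop C(s)G(s) has a pole at the origin (type 1), so the static position error constant is infinite and e_ss = 1/(1+∞) = 0.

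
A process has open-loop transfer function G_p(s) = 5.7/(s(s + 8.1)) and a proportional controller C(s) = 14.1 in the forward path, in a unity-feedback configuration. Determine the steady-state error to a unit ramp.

0.101

The loop has one pole at the origin (type 1). Velocity error constant K_v = lim_{s→0} s·C(s)G_p(s) = 14.1·5.7/8.1 = 9.922.
Steady-state error to a unit ramp: e_ss = 1/K_v = 0.101.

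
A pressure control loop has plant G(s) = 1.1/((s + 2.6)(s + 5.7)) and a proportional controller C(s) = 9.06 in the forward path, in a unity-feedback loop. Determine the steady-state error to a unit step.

0.598

The loop is type 0. Static position error constant K_pos = C(0)·G(0) = 9.06·0.07422 = 0.6725.
Steady-state error to a unit step: e_ss = 1/(1+K_pos) = 1/1.672 = 0.598.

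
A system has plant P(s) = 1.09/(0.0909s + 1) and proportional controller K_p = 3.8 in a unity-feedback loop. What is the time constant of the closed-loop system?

Closed loop: T(s) = K_p·P/(1+K_p·P) = 4.142/(0.0909s + 1 + 4.142), with pole at s = −(1 + 4.142)/0.0909 = −56.57.
Closed-loop time constant τ = 1/56.57 = 0.0177 s.

τ = 0.0177 s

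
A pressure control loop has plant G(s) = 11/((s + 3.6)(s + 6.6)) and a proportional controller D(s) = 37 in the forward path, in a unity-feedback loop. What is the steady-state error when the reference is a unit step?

The loop is type 0. Static position error constant K_pos = D(0)·G(0) = 37·0.463 = 17.13.
Steady-state error to a unit step: e_ss = 1/(1+K_pos) = 1/18.13 = 0.0552.

0.0552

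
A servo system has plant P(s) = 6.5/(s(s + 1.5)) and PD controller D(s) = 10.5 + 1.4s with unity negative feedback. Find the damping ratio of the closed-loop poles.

ζ = 0.642

Forward path: (10.5 + 1.4s)·6.5/(s(s+1.5)). The closed-loop characteristic equation is s² + (1.5 + 6.5·1.4)s + 6.5·10.5 = 0.
That is s² + 10.6s + 68.25 = 0, so ω_n = 8.261 rad/s and ζ = 10.6/(2·8.261) = 0.6415.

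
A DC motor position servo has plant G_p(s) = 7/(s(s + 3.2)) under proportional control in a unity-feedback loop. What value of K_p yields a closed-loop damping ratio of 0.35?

Closed-loop characteristic equation: s² + 3.2s + K_p·7 = 0.
So ω_n = √(7K_p) and 2ζω_n = 3.2, giving ζ = 3.2/(2√(7K_p)).
Setting ζ = 0.35: √(7K_p) = 3.2/(2·0.35) = 4.571, so K_p = 20.9/7 = 2.99.

K_p = 2.99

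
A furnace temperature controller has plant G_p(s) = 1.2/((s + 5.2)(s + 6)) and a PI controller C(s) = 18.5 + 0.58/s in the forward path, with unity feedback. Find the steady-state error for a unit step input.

0

The open loop C(s)G_p(s) has a pole at the origin (type 1), so the static position error constant is infinite and e_ss = 1/(1+∞) = 0.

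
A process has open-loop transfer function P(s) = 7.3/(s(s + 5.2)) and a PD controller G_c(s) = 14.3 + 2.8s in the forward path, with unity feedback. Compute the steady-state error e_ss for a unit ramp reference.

0.0498

The loop has one pole at the origin (type 1). Velocity error constant K_v = lim_{s→0} s·G_c(s)P(s) = 14.3·7.3/5.2 = 20.07.
Steady-state error to a unit ramp: e_ss = 1/K_v = 0.0498.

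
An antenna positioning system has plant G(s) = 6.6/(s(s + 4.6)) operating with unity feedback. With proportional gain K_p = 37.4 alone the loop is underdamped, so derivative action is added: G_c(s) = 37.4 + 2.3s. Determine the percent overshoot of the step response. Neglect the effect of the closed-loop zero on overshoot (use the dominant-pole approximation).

7.85%

Forward path: (37.4 + 2.3s)·6.6/(s(s+4.6)). The closed-loop characteristic equation is s² + (4.6 + 6.6·2.3)s + 6.6·37.4 = 0.
That is s² + 19.78s + 246.8 = 0, so ω_n = 15.71 rad/s and ζ = 19.78/(2·15.71) = 0.6295.
%OS = 100·exp(−πζ/√(1−ζ²)) = 7.85%.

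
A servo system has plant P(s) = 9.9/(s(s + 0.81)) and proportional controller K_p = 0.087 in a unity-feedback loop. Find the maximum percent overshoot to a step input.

The closed-loop denominator s² + 0.81s + 0.8613 gives ω_n = √0.8613 = 0.9281 and ζ = 0.81/(2ω_n) = 0.4364.
%OS = 100·exp(−πζ/√(1−ζ²)) = 100·exp(−π·0.4364/√0.8096) = 21.8%.

21.8%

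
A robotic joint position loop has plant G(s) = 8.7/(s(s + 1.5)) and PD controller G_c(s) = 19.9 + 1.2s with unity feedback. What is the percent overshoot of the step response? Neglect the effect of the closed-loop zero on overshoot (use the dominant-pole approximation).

Forward path: (19.9 + 1.2s)·8.7/(s(s+1.5)). The closed-loop characteristic equation is s² + (1.5 + 8.7·1.2)s + 8.7·19.9 = 0.
That is s² + 11.94s + 173.1 = 0, so ω_n = 13.16 rad/s and ζ = 11.94/(2·13.16) = 0.4537.
%OS = 100·exp(−πζ/√(1−ζ²)) = 20.2%.

20.2%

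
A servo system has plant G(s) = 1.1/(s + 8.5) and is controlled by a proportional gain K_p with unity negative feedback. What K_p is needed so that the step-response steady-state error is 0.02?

For a type-0 loop with proportional control, e_ss = 1/(1 + K_p·G(0)).
G(0) = 0.1294. Require 1/(1 + K_p·0.1294) = 0.02, so 1 + 0.1294·K_p = 50.
K_p = (50 − 1)/0.1294 = 379.

K_p = 379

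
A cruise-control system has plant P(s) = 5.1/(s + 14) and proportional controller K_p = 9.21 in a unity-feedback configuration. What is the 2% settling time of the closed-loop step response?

T_s ≈ 0.0656 s

Closed-loop transfer function: T(s) = K_p·P(s)/(1 + K_p·P(s)) = 46.97/(s + 14 + 46.97) = 46.97/(s + 60.97).
Time constant τ = 1/60.97 = 0.0164 s, so the 2% settling time is about 4τ = 0.0656 s.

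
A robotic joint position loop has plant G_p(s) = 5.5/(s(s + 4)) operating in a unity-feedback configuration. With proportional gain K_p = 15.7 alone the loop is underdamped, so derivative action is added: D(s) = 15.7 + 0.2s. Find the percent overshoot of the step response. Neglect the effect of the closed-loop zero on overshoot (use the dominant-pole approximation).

Forward path: (15.7 + 0.2s)·5.5/(s(s+4)). The closed-loop characteristic equation is s² + (4 + 5.5·0.2)s + 5.5·15.7 = 0.
That is s² + 5.1s + 86.35 = 0, so ω_n = 9.292 rad/s and ζ = 5.1/(2·9.292) = 0.2744.
%OS = 100·exp(−πζ/√(1−ζ²)) = 40.8%.

40.8%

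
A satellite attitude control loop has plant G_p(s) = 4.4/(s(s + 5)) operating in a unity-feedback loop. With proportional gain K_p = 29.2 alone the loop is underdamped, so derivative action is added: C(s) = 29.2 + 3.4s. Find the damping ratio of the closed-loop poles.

Forward path: (29.2 + 3.4s)·4.4/(s(s+5)). The closed-loop characteristic equation is s² + (5 + 4.4·3.4)s + 4.4·29.2 = 0.
That is s² + 19.96s + 128.5 = 0, so ω_n = 11.33 rad/s and ζ = 19.96/(2·11.33) = 0.8805.

ζ = 0.88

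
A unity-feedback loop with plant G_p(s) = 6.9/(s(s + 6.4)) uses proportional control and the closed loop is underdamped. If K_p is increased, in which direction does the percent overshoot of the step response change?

increase

Characteristic equation s² + 6.4s + K_p·6.9 = 0: raising K_p raises ω_n while 2ζω_n = 6.4 is fixed, so ζ falls and overshoot grows.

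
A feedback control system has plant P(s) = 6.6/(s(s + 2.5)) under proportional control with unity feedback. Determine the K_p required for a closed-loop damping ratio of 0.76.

K_p = 0.41

Closed-loop characteristic equation: s² + 2.5s + K_p·6.6 = 0.
So ω_n = √(6.6K_p) and 2ζω_n = 2.5, giving ζ = 2.5/(2√(6.6K_p)).
Setting ζ = 0.76: √(6.6K_p) = 2.5/(2·0.76) = 1.645, so K_p = 2.705/6.6 = 0.41.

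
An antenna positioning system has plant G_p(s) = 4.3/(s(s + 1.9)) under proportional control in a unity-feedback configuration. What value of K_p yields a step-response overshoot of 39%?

K_p = 2.55

From %OS = 100·exp(−πζ/√(1−ζ²)) = 39%, ζ = −ln(0.39)/√(π²+ln²(0.39)) = 0.2871.
Characteristic equation s² + 1.9s + 4.3K_p = 0 gives ζ = 1.9/(2√(4.3K_p)).
Setting ζ = 0.2871: √(4.3K_p) = 1.9/(2·0.2871) = 3.309, so K_p = 10.95/4.3 = 2.55.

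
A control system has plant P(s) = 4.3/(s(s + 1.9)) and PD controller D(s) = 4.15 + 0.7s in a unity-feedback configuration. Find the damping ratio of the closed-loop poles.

ζ = 0.581

Forward path: (4.15 + 0.7s)·4.3/(s(s+1.9)). The closed-loop characteristic equation is s² + (1.9 + 4.3·0.7)s + 4.3·4.15 = 0.
That is s² + 4.91s + 17.85 = 0, so ω_n = 4.224 rad/s and ζ = 4.91/(2·4.224) = 0.5812.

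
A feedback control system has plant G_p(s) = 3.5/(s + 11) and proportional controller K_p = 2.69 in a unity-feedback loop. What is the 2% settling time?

Closed-loop transfer function: T(s) = K_p·G_p(s)/(1 + K_p·G_p(s)) = 9.415/(s + 11 + 9.415) = 9.415/(s + 20.41).
Time constant τ = 1/20.41 = 0.04898 s, so the 2% settling time is about 4τ = 0.196 s.

T_s ≈ 0.196 s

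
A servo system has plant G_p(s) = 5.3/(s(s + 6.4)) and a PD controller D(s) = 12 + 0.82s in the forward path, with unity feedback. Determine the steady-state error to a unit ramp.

The loop has one pole at the origin (type 1). Velocity error constant K_v = lim_{s→0} s·D(s)G_p(s) = 12·5.3/6.4 = 9.937.
Steady-state error to a unit ramp: e_ss = 1/K_v = 0.101.

0.101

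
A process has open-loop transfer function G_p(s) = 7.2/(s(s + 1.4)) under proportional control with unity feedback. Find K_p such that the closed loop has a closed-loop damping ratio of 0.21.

Closed-loop characteristic equation: s² + 1.4s + K_p·7.2 = 0.
So ω_n = √(7.2K_p) and 2ζω_n = 1.4, giving ζ = 1.4/(2√(7.2K_p)).
Setting ζ = 0.21: √(7.2K_p) = 1.4/(2·0.21) = 3.333, so K_p = 11.11/7.2 = 1.54.

K_p = 1.54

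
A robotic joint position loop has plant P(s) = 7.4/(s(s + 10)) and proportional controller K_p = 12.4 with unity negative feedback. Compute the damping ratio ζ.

ζ = 0.522

1 + K_p·P(s) = 0 gives s² + 10s + 91.76 = 0.
So ω_n² = 91.76 ⇒ ω_n = 9.579 rad/s, and ζ = 10/(2ω_n) = 0.522.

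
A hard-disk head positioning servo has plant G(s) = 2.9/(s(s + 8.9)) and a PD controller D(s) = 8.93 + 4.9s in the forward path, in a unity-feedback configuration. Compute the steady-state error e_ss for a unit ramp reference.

0.344

The loop has one pole at the origin (type 1). Velocity error constant K_v = lim_{s→0} s·D(s)G(s) = 8.93·2.9/8.9 = 2.91.
Steady-state error to a unit ramp: e_ss = 1/K_v = 0.344.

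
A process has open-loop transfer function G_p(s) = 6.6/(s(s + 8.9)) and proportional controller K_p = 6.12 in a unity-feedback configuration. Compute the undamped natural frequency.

1 + K_p·G_p(s) = 0 gives s² + 8.9s + 40.39 = 0.
Matching s² + 2ζω_n s + ω_n²: ω_n = √40.39 = 6.355 rad/s and 2ζω_n = 8.9, so ζ = 8.9/(2·6.355) = 0.7.

ω_n = 6.36 rad/s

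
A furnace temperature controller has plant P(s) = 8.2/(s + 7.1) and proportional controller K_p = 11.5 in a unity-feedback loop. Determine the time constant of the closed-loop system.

Closed-loop transfer function: T(s) = K_p·P(s)/(1 + K_p·P(s)) = 94.3/(s + 7.1 + 94.3) = 94.3/(s + 101.4).
Time constant τ = 1/101.4 = 0.00986 s.

τ = 0.00986 s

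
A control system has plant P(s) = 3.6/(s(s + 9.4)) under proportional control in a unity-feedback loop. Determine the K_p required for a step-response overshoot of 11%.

From %OS = 100·exp(−πζ/√(1−ζ²)) = 11%, ζ = −ln(0.11)/√(π²+ln²(0.11)) = 0.5749.
Characteristic equation s² + 9.4s + 3.6K_p = 0 gives ζ = 9.4/(2√(3.6K_p)).
Setting ζ = 0.5749: √(3.6K_p) = 9.4/(2·0.5749) = 8.176, so K_p = 66.84/3.6 = 18.6.

K_p = 18.6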